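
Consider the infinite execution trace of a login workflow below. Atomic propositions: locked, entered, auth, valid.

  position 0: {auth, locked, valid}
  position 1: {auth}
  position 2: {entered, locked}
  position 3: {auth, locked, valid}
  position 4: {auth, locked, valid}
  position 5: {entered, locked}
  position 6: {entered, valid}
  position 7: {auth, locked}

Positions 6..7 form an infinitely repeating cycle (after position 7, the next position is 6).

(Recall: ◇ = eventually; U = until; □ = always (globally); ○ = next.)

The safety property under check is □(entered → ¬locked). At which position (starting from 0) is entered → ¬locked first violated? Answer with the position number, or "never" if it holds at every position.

Check entered → ¬locked at each position in order: 0 ✓, 1 ✓.
At position 2 the labels are {entered, locked}, so entered → ¬locked is false there. This is the first violation.

2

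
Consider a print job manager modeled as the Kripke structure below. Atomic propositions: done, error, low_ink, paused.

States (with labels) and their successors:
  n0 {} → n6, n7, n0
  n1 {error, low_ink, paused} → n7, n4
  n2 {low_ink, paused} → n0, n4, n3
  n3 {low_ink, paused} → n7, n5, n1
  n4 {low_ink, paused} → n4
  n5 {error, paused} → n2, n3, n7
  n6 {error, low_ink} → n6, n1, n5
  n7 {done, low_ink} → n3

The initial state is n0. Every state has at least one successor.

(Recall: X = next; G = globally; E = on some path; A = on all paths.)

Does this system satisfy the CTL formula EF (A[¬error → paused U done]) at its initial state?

Holds

States satisfying A[¬error → paused U done]: {n7}.
States satisfying EF (A[¬error → paused U done]): {n0, n1, n2, n3, n5, n6, n7}.
Some path from n0 reaches a state where A[¬error → paused U done] holds.
n0 ∈ Sat(EF (A[¬error → paused U done])).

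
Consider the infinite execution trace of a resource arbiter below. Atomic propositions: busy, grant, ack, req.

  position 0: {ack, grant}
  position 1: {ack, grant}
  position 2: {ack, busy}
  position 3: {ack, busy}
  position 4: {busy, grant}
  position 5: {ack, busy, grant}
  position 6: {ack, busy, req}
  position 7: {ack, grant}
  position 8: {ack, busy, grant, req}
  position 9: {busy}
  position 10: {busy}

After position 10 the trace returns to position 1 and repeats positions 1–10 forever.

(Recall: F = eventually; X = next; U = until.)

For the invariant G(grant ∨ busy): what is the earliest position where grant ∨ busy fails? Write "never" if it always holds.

grant ∨ busy holds at every position 0..10, and those are all the positions the trace ever visits, so the invariant G(grant ∨ busy) is never violated.

never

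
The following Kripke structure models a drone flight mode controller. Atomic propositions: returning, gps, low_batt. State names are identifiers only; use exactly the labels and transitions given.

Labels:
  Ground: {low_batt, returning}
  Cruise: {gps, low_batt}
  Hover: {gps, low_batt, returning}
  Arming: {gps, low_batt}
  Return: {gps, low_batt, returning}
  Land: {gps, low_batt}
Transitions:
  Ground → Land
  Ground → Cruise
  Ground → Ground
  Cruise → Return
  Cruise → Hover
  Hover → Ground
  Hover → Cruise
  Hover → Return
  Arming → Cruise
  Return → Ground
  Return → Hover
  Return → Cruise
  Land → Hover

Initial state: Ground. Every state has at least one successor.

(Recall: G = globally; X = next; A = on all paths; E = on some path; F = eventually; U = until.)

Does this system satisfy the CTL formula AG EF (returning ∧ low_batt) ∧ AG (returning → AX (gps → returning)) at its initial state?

Does not hold

States satisfying EF (returning ∧ low_batt): {Ground, Cruise, Hover, Arming, Return, Land}.
States satisfying AG EF (returning ∧ low_batt): {Ground, Cruise, Hover, Arming, Return, Land}.
States satisfying returning → AX (gps → returning): {Cruise, Arming, Land}.
States satisfying AG (returning → AX (gps → returning)): ∅.
States satisfying AG EF (returning ∧ low_batt) ∧ AG (returning → AX (gps → returning)): ∅.
Ground ∉ Sat(AG EF (returning ∧ low_batt) ∧ AG (returning → AX (gps → returning))).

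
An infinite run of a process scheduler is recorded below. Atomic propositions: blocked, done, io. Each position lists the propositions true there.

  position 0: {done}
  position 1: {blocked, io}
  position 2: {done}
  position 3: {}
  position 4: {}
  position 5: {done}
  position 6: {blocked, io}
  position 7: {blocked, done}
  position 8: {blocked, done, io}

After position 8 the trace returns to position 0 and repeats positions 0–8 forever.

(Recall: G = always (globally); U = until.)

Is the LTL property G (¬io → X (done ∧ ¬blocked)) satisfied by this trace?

¬io → X (done ∧ ¬blocked) must hold at every position from 0 onward. It fails at position 0, so G (¬io → X (done ∧ ¬blocked)) is false.
Positions where ¬io holds: 0, 2, 3, 4, 5, 7.
Check X (done ∧ ¬blocked) at each: 0→fails, 2→fails, 3→fails, 4→ok, 5→fails, 7→fails.

Does not hold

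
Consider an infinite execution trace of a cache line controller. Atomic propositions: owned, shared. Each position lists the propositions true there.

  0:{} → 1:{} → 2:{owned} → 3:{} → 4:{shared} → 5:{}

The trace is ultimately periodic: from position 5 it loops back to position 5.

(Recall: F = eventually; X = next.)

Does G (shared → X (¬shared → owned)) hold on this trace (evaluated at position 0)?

No

shared → X (¬shared → owned) must hold at every position from 0 onward. It fails at position 4, so G (shared → X (¬shared → owned)) is false.
Positions where shared holds: 4.
Check X (¬shared → owned) at each: 4→fails.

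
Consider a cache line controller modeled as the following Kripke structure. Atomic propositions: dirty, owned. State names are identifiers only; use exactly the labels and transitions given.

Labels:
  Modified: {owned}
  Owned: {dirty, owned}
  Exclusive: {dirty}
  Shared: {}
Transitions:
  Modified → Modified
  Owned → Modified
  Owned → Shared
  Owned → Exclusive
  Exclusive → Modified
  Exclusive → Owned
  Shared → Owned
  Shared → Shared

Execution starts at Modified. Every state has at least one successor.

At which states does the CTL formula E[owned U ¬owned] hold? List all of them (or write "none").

{Owned, Exclusive, Shared}

States satisfying owned: {Modified, Owned}.
States satisfying ¬owned: {Exclusive, Shared}.
States satisfying E[owned U ¬owned]: {Owned, Exclusive, Shared}.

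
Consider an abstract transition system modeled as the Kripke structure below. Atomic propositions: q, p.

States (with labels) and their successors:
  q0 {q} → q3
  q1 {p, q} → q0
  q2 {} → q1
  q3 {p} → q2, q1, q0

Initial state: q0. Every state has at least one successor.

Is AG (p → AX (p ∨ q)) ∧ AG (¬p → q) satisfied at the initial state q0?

Violated

States satisfying p → AX (p ∨ q): {q0, q1, q2}.
States satisfying AG (p → AX (p ∨ q)): ∅.
States satisfying ¬p → q: {q0, q1, q3}.
States satisfying AG (¬p → q): ∅.
States satisfying AG (p → AX (p ∨ q)) ∧ AG (¬p → q): ∅.
q0 ∉ Sat(AG (p → AX (p ∨ q)) ∧ AG (¬p → q)).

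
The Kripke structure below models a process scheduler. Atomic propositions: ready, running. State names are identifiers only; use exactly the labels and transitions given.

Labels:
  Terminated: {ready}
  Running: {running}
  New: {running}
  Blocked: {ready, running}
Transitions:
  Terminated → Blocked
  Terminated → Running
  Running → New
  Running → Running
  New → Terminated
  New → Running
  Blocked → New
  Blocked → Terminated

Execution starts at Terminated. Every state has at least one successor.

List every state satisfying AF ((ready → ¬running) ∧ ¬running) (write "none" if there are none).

States satisfying (ready → ¬running) ∧ ¬running: {Terminated}.
States satisfying AF ((ready → ¬running) ∧ ¬running): {Terminated}.

{Terminated}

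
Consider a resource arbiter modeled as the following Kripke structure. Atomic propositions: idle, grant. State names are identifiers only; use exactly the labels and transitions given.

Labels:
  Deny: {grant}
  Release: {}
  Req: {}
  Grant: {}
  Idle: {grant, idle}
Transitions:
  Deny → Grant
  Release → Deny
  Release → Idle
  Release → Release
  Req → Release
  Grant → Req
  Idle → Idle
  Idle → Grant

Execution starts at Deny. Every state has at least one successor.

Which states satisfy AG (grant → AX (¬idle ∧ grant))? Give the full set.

States satisfying grant → AX (¬idle ∧ grant): {Release, Req, Grant}.
States satisfying AG (grant → AX (¬idle ∧ grant)): ∅.

none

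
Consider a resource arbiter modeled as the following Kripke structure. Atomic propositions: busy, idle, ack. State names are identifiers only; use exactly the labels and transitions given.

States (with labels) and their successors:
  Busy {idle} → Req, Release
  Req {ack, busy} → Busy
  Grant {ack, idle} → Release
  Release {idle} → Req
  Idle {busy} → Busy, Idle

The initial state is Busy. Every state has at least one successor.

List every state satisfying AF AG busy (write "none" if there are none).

States satisfying AG busy: ∅.
States satisfying AF AG busy: ∅.

none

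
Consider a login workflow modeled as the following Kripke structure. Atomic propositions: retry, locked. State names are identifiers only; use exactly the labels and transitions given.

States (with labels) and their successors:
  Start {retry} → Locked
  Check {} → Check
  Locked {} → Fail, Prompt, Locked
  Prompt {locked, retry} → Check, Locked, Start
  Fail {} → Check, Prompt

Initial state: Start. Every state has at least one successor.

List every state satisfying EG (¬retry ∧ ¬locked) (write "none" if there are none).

States satisfying ¬retry ∧ ¬locked: {Check, Locked, Fail}.
States satisfying EG (¬retry ∧ ¬locked): {Check, Locked, Fail}.

{Check, Locked, Fail}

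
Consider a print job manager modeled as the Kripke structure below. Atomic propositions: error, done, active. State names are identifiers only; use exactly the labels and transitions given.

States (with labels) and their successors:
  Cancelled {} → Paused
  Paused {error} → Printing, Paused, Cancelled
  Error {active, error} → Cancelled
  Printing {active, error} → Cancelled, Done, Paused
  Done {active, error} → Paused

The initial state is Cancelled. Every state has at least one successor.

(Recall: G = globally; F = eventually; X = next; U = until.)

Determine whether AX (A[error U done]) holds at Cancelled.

States satisfying A[error U done]: ∅.
States satisfying AX (A[error U done]): ∅.
Cancelled ∉ Sat(AX (A[error U done])).

No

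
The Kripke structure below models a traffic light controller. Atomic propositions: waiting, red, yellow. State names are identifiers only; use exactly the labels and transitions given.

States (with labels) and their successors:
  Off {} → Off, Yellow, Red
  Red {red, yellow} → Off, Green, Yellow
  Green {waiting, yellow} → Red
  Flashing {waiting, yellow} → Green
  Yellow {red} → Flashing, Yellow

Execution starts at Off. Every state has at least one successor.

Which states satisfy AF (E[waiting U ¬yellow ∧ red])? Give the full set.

{Yellow}

States satisfying E[waiting U ¬yellow ∧ red]: {Yellow}.
States satisfying AF (E[waiting U ¬yellow ∧ red]): {Yellow}.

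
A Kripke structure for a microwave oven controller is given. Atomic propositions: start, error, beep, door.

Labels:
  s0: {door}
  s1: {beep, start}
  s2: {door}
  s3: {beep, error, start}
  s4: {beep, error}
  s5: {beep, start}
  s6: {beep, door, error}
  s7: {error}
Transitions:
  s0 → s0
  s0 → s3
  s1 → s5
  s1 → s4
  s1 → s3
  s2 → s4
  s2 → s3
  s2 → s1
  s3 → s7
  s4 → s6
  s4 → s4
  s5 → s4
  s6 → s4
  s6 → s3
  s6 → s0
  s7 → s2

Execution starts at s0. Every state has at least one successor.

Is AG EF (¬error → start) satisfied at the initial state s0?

States satisfying EF (¬error → start): {s0, s1, s2, s3, s4, s5, s6, s7}.
States satisfying AG EF (¬error → start): {s0, s1, s2, s3, s4, s5, s6, s7}.
Every state reachable from s0 satisfies EF (¬error → start).
s0 ∈ Sat(AG EF (¬error → start)).

Satisfied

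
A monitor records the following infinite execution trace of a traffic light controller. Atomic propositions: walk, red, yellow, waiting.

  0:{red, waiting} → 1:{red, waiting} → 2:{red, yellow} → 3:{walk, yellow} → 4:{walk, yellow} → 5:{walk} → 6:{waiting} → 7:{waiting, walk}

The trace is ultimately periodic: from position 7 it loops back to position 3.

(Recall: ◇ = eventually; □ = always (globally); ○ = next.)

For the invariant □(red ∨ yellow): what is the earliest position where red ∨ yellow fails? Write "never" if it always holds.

5

Check red ∨ yellow at each position in order: 0 ✓, 1 ✓, 2 ✓, 3 ✓, 4 ✓.
At position 5 the labels are {walk}, so red ∨ yellow is false there. This is the first violation.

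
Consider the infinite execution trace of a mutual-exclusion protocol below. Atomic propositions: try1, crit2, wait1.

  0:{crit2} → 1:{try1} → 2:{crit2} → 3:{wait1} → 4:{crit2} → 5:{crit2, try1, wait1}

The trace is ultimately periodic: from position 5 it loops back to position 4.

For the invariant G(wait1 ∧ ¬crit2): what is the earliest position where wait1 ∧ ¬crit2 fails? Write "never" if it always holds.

At position 0 the labels are {crit2}, so wait1 ∧ ¬crit2 is false there. This is the first violation.

0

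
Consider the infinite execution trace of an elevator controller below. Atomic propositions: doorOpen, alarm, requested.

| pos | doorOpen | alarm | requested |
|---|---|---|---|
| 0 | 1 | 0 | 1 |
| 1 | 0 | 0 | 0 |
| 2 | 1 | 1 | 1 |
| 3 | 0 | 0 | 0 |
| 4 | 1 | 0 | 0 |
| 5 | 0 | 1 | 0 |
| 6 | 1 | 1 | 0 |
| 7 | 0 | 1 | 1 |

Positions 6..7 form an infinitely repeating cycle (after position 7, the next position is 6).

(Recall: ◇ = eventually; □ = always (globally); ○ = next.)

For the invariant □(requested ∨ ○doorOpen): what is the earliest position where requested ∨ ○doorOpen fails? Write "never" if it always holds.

4

Check requested ∨ ○doorOpen at each position in order: 0 ✓, 1 ✓, 2 ✓, 3 ✓.
At position 4 the labels are {doorOpen} and the next position 5 has {alarm}, so requested ∨ ○doorOpen is false there. This is the first violation.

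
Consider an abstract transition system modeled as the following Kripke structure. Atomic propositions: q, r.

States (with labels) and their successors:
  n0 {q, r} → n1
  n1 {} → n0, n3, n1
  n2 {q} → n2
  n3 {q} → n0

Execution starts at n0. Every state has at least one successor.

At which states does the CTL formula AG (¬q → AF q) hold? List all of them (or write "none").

States satisfying ¬q → AF q: {n0, n2, n3}.
States satisfying AG (¬q → AF q): {n2}.

{n2}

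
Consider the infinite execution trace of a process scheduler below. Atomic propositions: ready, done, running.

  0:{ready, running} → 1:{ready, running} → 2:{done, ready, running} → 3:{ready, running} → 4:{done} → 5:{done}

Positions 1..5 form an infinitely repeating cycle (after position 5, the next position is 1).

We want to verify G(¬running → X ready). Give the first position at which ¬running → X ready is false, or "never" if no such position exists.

4

Check ¬running → X ready at each position in order: 0 ✓, 1 ✓, 2 ✓, 3 ✓.
At position 4 the labels are {done} and the next position 5 has {done}, so ¬running → X ready is false there. This is the first violation.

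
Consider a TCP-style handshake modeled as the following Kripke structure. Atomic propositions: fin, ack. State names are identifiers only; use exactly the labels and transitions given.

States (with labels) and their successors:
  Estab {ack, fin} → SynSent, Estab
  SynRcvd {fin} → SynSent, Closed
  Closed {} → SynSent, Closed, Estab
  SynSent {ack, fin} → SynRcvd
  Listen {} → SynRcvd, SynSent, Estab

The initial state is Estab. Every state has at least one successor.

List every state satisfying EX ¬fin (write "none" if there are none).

{SynRcvd, Closed}

States satisfying ¬fin: {Closed, Listen}.
States satisfying EX ¬fin: {SynRcvd, Closed}.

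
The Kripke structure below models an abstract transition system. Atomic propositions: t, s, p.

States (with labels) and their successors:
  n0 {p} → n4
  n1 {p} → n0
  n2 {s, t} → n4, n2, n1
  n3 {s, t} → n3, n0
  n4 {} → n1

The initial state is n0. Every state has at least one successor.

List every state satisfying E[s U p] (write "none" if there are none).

{n0, n1, n2, n3}

States satisfying s: {n2, n3}.
States satisfying p: {n0, n1}.
States satisfying E[s U p]: {n0, n1, n2, n3}.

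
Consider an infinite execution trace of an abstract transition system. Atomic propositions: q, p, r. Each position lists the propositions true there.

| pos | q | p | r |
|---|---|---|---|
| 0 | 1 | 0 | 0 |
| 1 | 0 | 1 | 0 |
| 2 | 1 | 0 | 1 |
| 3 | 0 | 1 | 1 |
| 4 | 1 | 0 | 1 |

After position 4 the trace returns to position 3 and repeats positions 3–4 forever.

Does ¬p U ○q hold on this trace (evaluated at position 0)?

Satisfied

Walking from position 0: ○q first holds at position 1, and ¬p holds at every earlier position along the way, so ¬p U ○q holds.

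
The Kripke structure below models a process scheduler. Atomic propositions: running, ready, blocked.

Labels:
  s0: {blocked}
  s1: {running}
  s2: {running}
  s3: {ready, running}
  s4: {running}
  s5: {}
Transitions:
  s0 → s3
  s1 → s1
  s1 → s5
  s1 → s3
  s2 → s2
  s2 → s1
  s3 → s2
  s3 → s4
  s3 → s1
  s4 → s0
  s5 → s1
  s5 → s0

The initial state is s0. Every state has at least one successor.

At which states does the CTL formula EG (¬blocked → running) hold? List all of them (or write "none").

States satisfying ¬blocked → running: {s0, s1, s2, s3, s4}.
States satisfying EG (¬blocked → running): {s0, s1, s2, s3, s4}.

{s0, s1, s2, s3, s4}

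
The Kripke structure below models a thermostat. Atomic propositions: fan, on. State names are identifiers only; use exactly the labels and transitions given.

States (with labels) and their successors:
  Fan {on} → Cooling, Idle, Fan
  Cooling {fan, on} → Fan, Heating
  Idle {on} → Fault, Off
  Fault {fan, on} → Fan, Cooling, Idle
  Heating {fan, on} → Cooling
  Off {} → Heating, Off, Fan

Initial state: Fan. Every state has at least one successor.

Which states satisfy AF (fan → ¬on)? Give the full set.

States satisfying fan → ¬on: {Fan, Idle, Off}.
States satisfying AF (fan → ¬on): {Fan, Idle, Off}.

{Fan, Idle, Off}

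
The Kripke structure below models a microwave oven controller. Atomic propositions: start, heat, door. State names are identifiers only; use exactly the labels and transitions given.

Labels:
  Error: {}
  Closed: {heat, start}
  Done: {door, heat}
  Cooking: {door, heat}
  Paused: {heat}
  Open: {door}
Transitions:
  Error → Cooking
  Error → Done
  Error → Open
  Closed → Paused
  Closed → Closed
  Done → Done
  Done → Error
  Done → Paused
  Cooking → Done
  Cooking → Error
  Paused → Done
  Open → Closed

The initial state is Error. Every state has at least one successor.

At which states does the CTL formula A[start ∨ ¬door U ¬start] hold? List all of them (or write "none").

{Error, Done, Cooking, Paused, Open}

States satisfying start ∨ ¬door: {Error, Closed, Paused}.
States satisfying ¬start: {Error, Done, Cooking, Paused, Open}.
States satisfying A[start ∨ ¬door U ¬start]: {Error, Done, Cooking, Paused, Open}.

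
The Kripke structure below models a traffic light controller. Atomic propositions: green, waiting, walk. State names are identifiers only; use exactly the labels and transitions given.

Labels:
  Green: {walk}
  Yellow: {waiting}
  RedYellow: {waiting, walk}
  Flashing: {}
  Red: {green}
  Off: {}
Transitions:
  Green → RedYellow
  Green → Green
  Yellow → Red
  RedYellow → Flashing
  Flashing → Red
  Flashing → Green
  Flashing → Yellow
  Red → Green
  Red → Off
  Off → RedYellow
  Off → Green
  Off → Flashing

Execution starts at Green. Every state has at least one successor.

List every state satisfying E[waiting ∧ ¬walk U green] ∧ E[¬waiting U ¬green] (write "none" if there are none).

{Yellow, Red}

States satisfying waiting ∧ ¬walk: {Yellow}.
States satisfying green: {Red}.
States satisfying E[waiting ∧ ¬walk U green]: {Yellow, Red}.
States satisfying ¬waiting: {Green, Flashing, Red, Off}.
States satisfying ¬green: {Green, Yellow, RedYellow, Flashing, Off}.
States satisfying E[¬waiting U ¬green]: {Green, Yellow, RedYellow, Flashing, Red, Off}.
States satisfying E[waiting ∧ ¬walk U green] ∧ E[¬waiting U ¬green]: {Yellow, Red}.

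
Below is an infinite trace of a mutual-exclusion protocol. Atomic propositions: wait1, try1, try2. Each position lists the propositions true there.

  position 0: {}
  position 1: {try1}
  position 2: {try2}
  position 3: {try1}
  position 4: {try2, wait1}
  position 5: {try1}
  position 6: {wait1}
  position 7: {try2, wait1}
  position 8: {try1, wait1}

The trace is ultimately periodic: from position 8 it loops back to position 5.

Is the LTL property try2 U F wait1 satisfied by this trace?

Holds

Walking from position 0: F wait1 first holds at position 0, and try2 holds at every earlier position along the way, so try2 U F wait1 holds.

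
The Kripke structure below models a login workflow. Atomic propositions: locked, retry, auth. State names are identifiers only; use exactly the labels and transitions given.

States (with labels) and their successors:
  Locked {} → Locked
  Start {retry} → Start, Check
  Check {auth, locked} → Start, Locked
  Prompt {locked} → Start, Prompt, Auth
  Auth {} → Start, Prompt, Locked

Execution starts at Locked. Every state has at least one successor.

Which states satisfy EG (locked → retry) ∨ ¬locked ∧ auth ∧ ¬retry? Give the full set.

States satisfying locked → retry: {Locked, Start, Auth}.
States satisfying EG (locked → retry): {Locked, Start, Auth}.
States satisfying ¬locked: {Locked, Start, Auth}.
States satisfying ¬retry: {Locked, Check, Prompt, Auth}.
States satisfying auth ∧ ¬retry: {Check}.
States satisfying ¬locked ∧ auth ∧ ¬retry: ∅.
States satisfying EG (locked → retry) ∨ ¬locked ∧ auth ∧ ¬retry: {Locked, Start, Auth}.

{Locked, Start, Auth}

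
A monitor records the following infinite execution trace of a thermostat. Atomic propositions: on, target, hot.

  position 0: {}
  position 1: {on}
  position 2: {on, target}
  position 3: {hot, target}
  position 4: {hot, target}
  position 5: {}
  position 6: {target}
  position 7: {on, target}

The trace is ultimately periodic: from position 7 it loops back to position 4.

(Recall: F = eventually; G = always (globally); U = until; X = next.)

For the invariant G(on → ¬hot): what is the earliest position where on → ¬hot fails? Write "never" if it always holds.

never

on → ¬hot holds at every position 0..7, and those are all the positions the trace ever visits, so the invariant G(on → ¬hot) is never violated.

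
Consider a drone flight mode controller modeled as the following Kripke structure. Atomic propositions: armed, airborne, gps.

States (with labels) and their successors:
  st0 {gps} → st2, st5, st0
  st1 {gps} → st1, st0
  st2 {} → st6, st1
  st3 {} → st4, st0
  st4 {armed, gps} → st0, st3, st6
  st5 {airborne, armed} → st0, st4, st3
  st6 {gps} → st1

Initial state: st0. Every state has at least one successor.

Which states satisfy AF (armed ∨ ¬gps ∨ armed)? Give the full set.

{st2, st3, st4, st5}

States satisfying armed ∨ ¬gps ∨ armed: {st2, st3, st4, st5}.
States satisfying AF (armed ∨ ¬gps ∨ armed): {st2, st3, st4, st5}.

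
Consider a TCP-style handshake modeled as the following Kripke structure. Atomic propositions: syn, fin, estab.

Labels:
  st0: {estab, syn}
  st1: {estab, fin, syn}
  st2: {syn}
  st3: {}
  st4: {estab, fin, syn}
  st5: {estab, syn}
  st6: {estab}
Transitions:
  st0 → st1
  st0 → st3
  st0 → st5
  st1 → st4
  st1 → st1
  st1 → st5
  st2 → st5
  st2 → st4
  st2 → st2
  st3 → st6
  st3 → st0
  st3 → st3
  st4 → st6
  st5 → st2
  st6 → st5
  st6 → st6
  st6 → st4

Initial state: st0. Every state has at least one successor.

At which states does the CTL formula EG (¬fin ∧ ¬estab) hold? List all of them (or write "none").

{st2, st3}

States satisfying ¬fin ∧ ¬estab: {st2, st3}.
States satisfying EG (¬fin ∧ ¬estab): {st2, st3}.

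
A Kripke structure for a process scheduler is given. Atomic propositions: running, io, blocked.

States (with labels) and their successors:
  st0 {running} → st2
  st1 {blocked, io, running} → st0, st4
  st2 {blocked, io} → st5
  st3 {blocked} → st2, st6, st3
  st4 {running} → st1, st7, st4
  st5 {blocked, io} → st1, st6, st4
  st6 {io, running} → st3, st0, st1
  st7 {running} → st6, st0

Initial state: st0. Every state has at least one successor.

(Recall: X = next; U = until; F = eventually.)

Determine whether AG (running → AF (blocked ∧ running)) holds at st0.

States satisfying running → AF (blocked ∧ running): {st1, st2, st3, st5}.
States satisfying AG (running → AF (blocked ∧ running)): ∅.
st0 is reachable from st0 and violates running → AF (blocked ∧ running), so AG fails at st0.
st0 ∉ Sat(AG (running → AF (blocked ∧ running))).

Violated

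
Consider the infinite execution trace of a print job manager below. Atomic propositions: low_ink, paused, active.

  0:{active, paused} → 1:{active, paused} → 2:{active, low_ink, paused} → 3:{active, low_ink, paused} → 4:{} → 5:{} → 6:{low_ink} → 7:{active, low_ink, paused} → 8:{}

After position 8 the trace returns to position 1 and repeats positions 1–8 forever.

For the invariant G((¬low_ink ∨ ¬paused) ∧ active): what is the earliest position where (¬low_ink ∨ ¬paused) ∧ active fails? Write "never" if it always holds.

2

Check (¬low_ink ∨ ¬paused) ∧ active at each position in order: 0 ✓, 1 ✓.
At position 2 the labels are {active, low_ink, paused}, so (¬low_ink ∨ ¬paused) ∧ active is false there. This is the first violation.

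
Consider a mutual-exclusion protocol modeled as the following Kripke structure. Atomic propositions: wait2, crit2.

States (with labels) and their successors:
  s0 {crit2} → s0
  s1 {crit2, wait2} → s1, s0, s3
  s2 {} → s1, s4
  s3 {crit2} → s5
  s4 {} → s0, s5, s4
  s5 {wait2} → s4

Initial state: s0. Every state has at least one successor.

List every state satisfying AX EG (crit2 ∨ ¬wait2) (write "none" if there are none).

{s0, s2, s5}

States satisfying EG (crit2 ∨ ¬wait2): {s0, s1, s2, s4}.
States satisfying AX EG (crit2 ∨ ¬wait2): {s0, s2, s5}.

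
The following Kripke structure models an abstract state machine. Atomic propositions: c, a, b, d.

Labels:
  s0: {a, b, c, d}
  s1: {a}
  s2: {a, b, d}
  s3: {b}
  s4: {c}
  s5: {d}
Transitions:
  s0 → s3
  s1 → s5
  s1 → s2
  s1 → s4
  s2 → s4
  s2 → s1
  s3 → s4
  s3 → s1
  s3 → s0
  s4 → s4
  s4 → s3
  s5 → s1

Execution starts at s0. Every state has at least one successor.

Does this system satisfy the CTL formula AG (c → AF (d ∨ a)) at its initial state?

States satisfying c → AF (d ∨ a): {s0, s1, s2, s3, s5}.
States satisfying AG (c → AF (d ∨ a)): ∅.
s4 is reachable from s0 and violates c → AF (d ∨ a), so AG fails at s0.
s0 ∉ Sat(AG (c → AF (d ∨ a))).

Does not hold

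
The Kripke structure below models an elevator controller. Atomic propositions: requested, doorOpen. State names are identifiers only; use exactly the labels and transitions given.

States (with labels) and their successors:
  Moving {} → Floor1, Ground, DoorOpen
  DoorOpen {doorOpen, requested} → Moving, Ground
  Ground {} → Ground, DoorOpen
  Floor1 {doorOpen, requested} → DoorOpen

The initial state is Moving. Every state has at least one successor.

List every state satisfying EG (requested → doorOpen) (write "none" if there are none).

{Moving, DoorOpen, Ground, Floor1}

States satisfying requested → doorOpen: {Moving, DoorOpen, Ground, Floor1}.
States satisfying EG (requested → doorOpen): {Moving, DoorOpen, Ground, Floor1}.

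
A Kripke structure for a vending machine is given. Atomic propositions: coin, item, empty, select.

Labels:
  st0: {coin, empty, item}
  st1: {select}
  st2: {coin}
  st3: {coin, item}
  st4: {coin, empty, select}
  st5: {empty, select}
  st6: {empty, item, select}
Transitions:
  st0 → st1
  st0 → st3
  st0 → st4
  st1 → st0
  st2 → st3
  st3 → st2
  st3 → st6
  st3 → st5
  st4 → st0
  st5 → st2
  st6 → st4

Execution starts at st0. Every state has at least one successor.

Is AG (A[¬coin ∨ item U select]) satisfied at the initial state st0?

States satisfying A[¬coin ∨ item U select]: {st1, st4, st5, st6}.
States satisfying AG (A[¬coin ∨ item U select]): ∅.
st0 is reachable from st0 and violates A[¬coin ∨ item U select], so AG fails at st0.
st0 ∉ Sat(AG (A[¬coin ∨ item U select])).

No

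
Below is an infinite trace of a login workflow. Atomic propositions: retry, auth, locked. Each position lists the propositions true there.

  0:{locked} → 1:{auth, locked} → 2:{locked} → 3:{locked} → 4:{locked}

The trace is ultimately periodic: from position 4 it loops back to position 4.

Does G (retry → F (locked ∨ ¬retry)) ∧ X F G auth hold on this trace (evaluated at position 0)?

retry → F (locked ∨ ¬retry) holds at every position 0..4, and those are all positions ever visited, so G (retry → F (locked ∨ ¬retry)) holds.
The position after 0 is 1; F G auth is false there.
At position 0: G (retry → F (locked ∨ ¬retry)) is true; X F G auth is false; so G (retry → F (locked ∨ ¬retry)) ∧ X F G auth is false.

Does not hold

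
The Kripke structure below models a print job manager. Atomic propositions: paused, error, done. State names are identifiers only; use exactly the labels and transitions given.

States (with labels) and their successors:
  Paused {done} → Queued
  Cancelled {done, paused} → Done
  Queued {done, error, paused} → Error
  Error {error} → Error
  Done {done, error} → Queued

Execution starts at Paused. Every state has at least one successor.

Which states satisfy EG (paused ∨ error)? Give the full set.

States satisfying paused ∨ error: {Cancelled, Queued, Error, Done}.
States satisfying EG (paused ∨ error): {Cancelled, Queued, Error, Done}.

{Cancelled, Queued, Error, Done}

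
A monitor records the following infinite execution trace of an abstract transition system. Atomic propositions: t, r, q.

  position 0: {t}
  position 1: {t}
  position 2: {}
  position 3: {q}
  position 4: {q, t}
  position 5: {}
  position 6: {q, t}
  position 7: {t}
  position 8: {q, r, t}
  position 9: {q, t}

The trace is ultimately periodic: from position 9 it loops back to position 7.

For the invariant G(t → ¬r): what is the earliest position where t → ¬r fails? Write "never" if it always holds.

Check t → ¬r at each position in order: 0 ✓, 1 ✓, 2 ✓, 3 ✓, 4 ✓, 5 ✓, 6 ✓, 7 ✓.
At position 8 the labels are {q, r, t}, so t → ¬r is false there. This is the first violation.

8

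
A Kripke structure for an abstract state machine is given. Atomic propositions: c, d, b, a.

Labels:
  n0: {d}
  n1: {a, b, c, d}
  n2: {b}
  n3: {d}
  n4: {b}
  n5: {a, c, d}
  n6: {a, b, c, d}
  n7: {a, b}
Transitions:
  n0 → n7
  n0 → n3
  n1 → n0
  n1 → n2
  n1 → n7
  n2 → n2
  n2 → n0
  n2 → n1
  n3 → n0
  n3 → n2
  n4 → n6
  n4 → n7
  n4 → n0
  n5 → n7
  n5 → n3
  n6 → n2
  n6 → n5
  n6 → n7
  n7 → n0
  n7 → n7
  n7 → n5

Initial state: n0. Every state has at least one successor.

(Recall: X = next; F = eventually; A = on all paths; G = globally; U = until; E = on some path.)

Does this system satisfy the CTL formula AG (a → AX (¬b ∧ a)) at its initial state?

States satisfying a → AX (¬b ∧ a): {n0, n2, n3, n4}.
States satisfying AG (a → AX (¬b ∧ a)): ∅.
n1 is reachable from n0 and violates a → AX (¬b ∧ a), so AG fails at n0.
n0 ∉ Sat(AG (a → AX (¬b ∧ a))).

Does not hold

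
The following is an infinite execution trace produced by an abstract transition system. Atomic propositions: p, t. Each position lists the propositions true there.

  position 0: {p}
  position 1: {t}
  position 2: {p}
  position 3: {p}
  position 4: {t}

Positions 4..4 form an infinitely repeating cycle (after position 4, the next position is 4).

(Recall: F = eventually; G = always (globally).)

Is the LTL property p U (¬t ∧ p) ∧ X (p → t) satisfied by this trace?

Walking from position 0: ¬t ∧ p first holds at position 0, and p holds at every earlier position along the way, so p U (¬t ∧ p) holds.
The position after 0 is 1; p → t is true there.
At position 0: p U (¬t ∧ p) is true; X (p → t) is true; so p U (¬t ∧ p) ∧ X (p → t) is true.

Satisfied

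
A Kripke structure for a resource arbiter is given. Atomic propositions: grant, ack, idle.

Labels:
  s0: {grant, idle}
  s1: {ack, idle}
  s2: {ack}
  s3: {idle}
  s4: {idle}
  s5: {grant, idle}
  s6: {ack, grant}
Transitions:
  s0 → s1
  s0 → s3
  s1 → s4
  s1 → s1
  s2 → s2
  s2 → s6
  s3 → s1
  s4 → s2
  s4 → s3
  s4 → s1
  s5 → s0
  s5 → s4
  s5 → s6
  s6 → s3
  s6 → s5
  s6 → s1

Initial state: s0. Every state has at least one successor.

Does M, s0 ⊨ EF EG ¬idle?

States satisfying EG ¬idle: {s2}.
States satisfying EF EG ¬idle: {s0, s1, s2, s3, s4, s5, s6}.
Some path from s0 reaches a state where EG ¬idle holds.
s0 ∈ Sat(EF EG ¬idle).

Yes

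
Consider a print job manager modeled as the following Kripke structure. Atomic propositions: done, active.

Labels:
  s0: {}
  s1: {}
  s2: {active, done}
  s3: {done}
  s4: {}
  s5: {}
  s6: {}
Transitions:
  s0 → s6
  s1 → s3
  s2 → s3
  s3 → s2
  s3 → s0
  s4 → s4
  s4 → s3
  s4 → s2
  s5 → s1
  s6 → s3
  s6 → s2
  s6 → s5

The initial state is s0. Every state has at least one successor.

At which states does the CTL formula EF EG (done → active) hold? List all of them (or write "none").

{s4}

States satisfying EG (done → active): {s4}.
States satisfying EF EG (done → active): {s4}.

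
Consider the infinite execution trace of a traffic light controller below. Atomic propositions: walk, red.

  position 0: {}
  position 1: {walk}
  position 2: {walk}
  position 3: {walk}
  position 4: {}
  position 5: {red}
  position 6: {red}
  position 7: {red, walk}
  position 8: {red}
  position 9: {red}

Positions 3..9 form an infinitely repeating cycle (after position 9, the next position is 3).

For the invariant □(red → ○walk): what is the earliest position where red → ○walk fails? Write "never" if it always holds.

5

Check red → ○walk at each position in order: 0 ✓, 1 ✓, 2 ✓, 3 ✓, 4 ✓.
At position 5 the labels are {red} and the next position 6 has {red}, so red → ○walk is false there. This is the first violation.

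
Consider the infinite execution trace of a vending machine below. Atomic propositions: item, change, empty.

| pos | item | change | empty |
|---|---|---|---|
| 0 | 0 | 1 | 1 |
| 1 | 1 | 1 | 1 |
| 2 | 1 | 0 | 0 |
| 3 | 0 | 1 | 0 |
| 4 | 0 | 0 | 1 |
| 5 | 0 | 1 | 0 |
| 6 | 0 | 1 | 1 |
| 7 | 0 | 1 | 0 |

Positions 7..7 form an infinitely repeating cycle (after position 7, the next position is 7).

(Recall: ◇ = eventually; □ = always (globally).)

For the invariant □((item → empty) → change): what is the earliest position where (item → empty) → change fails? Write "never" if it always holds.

4

Check (item → empty) → change at each position in order: 0 ✓, 1 ✓, 2 ✓, 3 ✓.
At position 4 the labels are {empty}, so (item → empty) → change is false there. This is the first violation.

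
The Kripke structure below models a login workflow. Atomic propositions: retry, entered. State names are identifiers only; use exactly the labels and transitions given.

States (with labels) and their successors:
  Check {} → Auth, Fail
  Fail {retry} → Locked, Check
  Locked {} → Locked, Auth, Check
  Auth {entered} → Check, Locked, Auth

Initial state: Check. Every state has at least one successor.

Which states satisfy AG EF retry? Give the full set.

States satisfying EF retry: {Check, Fail, Locked, Auth}.
States satisfying AG EF retry: {Check, Fail, Locked, Auth}.

{Check, Fail, Locked, Auth}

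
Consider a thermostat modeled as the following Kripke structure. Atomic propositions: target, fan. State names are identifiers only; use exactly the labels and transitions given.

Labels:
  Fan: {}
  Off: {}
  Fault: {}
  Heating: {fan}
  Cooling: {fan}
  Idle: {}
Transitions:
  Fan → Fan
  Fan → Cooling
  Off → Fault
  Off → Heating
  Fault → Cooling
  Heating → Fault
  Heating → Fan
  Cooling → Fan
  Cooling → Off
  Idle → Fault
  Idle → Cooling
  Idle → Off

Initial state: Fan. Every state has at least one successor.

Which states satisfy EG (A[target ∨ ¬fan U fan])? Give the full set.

States satisfying A[target ∨ ¬fan U fan]: {Off, Fault, Heating, Cooling, Idle}.
States satisfying EG (A[target ∨ ¬fan U fan]): {Off, Fault, Heating, Cooling, Idle}.

{Off, Fault, Heating, Cooling, Idle}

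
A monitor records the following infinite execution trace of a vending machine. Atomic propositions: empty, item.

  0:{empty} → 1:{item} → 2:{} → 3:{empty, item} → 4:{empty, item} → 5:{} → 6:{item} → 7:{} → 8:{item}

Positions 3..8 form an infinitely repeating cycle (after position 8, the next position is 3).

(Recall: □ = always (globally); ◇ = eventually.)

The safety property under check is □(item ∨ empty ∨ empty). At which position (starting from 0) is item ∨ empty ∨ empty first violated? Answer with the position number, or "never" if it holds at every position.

Check item ∨ empty ∨ empty at each position in order: 0 ✓, 1 ✓.
At position 2 the labels are {}, so item ∨ empty ∨ empty is false there. This is the first violation.

2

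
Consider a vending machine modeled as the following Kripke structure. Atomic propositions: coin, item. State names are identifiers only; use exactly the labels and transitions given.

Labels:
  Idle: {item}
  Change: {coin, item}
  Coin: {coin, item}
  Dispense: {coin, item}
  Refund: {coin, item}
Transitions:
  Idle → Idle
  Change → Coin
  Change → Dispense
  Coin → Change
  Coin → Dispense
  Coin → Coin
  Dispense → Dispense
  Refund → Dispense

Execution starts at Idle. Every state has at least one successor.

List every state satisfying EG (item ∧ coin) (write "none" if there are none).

{Change, Coin, Dispense, Refund}

States satisfying item ∧ coin: {Change, Coin, Dispense, Refund}.
States satisfying EG (item ∧ coin): {Change, Coin, Dispense, Refund}.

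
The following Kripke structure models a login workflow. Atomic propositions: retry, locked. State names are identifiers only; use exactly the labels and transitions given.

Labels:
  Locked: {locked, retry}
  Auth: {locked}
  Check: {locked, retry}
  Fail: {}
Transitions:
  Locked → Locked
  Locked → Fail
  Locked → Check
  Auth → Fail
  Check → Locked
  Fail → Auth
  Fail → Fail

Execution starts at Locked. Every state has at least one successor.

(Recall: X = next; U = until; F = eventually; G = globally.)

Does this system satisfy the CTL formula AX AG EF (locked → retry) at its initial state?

Satisfied

States satisfying AG EF (locked → retry): {Locked, Auth, Check, Fail}.
States satisfying AX AG EF (locked → retry): {Locked, Auth, Check, Fail}.
Locked ∈ Sat(AX AG EF (locked → retry)).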